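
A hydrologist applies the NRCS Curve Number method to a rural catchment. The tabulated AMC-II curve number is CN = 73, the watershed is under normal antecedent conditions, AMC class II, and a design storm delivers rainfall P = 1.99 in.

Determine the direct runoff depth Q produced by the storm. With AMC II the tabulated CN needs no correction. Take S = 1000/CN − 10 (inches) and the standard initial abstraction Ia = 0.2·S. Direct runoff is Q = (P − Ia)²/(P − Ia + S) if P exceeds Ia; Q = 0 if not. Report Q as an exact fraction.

Q = 83302129/263727100 in ≈ 0.316 in

CN(II) = 73; AMC II needs no correction.
S = 1000/73 − 10 = 270/73 in ≈ 3.699 in
Initial abstraction Ia = S/5 = (270/73)/5 = 54/73 ≈ 0.740 in
Since P=1.990 > Ia=0.740: effective rainfall P−Ia = 9127/7300 in
Runoff Q = (P−Ia)²/(P−Ia+S) = (1.250)²/(1.250+3.699) = 83302129/263727100 ≈ 0.316 in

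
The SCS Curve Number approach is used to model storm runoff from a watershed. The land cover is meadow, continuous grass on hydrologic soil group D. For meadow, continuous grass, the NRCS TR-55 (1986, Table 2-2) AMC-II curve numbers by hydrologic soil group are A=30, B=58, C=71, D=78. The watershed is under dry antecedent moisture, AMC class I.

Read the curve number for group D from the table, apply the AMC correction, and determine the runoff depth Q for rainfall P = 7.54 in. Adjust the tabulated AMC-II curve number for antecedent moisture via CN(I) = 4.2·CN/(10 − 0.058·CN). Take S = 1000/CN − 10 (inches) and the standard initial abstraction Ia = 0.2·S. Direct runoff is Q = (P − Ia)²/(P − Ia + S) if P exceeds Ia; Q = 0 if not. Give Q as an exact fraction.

Q = 64395660169/21652844850 in ≈ 2.974 in

NRCS table: meadow, continuous grass, soil group D → CN(II) = 78
Adjust CN=78 to AMC I: 4.2·78/(10 − 0.058·78) → (1638/5) ÷ (1369/250) = 81900/1369 ≈ 59.825
Max retention: S = 1000/(81900/1369) − 10 = 5500/819 in (≈ 6.716 in)
Ia = 0.2·(5500/819) = 1100/819 in ≈ 1.343 in
P − Ia = 7.540 − 1.343 = 253763/40950 ≈ 6.197 in (> 0, runoff occurs)
Q = (253763/40950)²/((253763/40950) + 5500/819) = (64395660169/1676902500)/(528763/40950) = 64395660169/21652844850 in ≈ 2.974 in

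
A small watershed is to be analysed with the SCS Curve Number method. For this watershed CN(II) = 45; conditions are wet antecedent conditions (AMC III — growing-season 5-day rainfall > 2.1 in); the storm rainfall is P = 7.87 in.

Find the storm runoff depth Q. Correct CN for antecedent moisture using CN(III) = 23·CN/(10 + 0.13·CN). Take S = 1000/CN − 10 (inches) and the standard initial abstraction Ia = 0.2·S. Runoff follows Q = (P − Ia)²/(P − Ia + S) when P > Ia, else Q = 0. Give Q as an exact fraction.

CN(III) from CN(II)=45: (23·45)/(10 + 0.13·45) = 20700/317 ≈ 65.300
S = 1000/(20700/317) − 10 = 1100/207 in ≈ 5.314 in
Ia = 0.2·(1100/207) = 220/207 in ≈ 1.063 in
P − Ia = 7.870 − 1.063 = 140909/20700 ≈ 6.807 in (> 0, runoff occurs)
Q = (140909/20700)²/((140909/20700) + 1100/207) = (19855346281/428490000)/(250909/20700) = 19855346281/5193816300 in ≈ 3.823 in

Q = 19855346281/5193816300 in ≈ 3.823 in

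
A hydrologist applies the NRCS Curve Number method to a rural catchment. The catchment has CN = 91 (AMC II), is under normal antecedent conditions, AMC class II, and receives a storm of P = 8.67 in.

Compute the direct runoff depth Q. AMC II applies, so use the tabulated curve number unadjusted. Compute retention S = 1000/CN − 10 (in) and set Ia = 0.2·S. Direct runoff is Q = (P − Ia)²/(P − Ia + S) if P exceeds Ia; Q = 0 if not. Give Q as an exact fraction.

Average conditions: CN = 91 (no AMC adjustment).
Retention S: 1000/CN − 10 with CN=91.000 → S = 90/91 ≈ 0.989 in
Ia = 0.2·(90/91) = 18/91 in ≈ 0.198 in
Excess rainfall: 8.670 − 0.198 = 8.472 in; P > Ia so Q > 0
Q: (77097/9100)² ÷ (86097/9100) = 1981315803/261160900 in (≈ 7.587 in)

Q = 1981315803/261160900 in ≈ 7.587 in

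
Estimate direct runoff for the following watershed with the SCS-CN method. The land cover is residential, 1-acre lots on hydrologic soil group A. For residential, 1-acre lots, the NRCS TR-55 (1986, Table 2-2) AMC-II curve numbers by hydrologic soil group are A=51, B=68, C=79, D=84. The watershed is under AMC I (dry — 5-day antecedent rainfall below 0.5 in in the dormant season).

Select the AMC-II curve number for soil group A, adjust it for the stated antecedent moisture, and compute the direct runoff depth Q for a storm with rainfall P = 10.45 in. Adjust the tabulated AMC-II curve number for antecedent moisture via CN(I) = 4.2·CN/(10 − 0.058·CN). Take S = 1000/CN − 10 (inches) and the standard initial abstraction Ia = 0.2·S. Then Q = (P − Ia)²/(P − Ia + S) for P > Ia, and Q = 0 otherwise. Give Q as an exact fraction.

NRCS table: residential, 1-acre lots, soil group A → CN(II) = 51
CN(I) from CN(II)=51: (4.2·51)/(10 − 0.058·51) = 15300/503 ≈ 30.417
S = 1000/(15300/503) − 10 = 3500/153 in ≈ 22.876 in
Initial abstraction Ia = S/5 = (3500/153)/5 = 700/153 ≈ 4.575 in
Excess rainfall: 10.450 − 4.575 = 5.875 in; P > Ia so Q > 0
Q: (17977/3060)² ÷ (87977/3060) = 323172529/269209620 in (≈ 1.200 in)

Q = 323172529/269209620 in ≈ 1.200 in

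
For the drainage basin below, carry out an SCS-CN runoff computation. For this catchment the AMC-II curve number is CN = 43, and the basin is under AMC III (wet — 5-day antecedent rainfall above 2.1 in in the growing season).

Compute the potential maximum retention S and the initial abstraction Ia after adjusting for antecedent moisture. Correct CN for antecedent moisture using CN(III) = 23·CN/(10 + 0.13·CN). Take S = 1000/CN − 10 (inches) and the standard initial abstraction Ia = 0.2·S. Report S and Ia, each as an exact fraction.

CN(III) from CN(II)=43: (23·43)/(10 + 0.13·43) = 98900/1559 ≈ 63.438
S = 1000/(98900/1559) − 10 = 5700/989 in ≈ 5.763 in
Initial abstraction Ia = S/5 = (5700/989)/5 = 1140/989 ≈ 1.153 in

S = 5700/989 in ≈ 5.763 in; Ia = 1140/989 in ≈ 1.153 in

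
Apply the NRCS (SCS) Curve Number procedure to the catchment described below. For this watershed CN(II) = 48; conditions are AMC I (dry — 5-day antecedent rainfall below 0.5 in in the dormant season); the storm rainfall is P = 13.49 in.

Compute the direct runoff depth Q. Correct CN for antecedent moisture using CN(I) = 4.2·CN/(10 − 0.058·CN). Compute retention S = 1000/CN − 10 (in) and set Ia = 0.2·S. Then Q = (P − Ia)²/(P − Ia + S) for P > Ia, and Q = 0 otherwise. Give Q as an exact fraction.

Q = 2754885169/1354418100 in ≈ 2.034 in

Adjust CN=48 to AMC I: 4.2·48/(10 − 0.058·48) → (1008/5) ÷ (902/125) = 12600/451 ≈ 27.938
Retention S: 1000/CN − 10 with CN=27.938 → S = 1625/63 ≈ 25.794 in
Ia = 0.2·(1625/63) = 325/63 in ≈ 5.159 in
Since P=13.490 > Ia=5.159: effective rainfall P−Ia = 52487/6300 in
Runoff Q = (P−Ia)²/(P−Ia+S) = (8.331)²/(8.331+25.794) = 2754885169/1354418100 ≈ 2.034 in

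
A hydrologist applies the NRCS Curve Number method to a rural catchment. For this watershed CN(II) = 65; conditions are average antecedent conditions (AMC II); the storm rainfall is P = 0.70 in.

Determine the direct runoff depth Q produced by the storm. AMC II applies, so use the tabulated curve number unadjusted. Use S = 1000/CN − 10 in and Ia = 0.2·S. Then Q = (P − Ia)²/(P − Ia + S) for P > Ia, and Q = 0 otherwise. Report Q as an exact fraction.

Q = 0 in ≈ 0.000 in

CN(II) = 65; AMC II needs no correction.
Max retention: S = 1000/65 − 10 = 70/13 in (≈ 5.385 in)
Ia = 0.2·(70/13) = 14/13 in ≈ 1.077 in
P = 0.700 ≤ Ia = 1.077 in: entire storm abstracted, Q = 0.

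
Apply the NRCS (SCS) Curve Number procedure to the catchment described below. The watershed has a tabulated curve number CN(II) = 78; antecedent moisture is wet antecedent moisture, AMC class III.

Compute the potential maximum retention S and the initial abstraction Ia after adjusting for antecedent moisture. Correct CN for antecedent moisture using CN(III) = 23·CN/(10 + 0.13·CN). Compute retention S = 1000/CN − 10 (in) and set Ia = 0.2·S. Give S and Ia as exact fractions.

Adjust CN=78 to AMC III: 23·78/(10 + 0.13·78) → 1794 ÷ (1007/50) = 89700/1007 ≈ 89.076
Retention S: 1000/CN − 10 with CN=89.076 → S = 1100/897 ≈ 1.226 in
Ia = 0.2S: 0.2·1.226 = 0.245 in (exactly 220/897)

S = 1100/897 in ≈ 1.226 in; Ia = 220/897 in ≈ 0.245 in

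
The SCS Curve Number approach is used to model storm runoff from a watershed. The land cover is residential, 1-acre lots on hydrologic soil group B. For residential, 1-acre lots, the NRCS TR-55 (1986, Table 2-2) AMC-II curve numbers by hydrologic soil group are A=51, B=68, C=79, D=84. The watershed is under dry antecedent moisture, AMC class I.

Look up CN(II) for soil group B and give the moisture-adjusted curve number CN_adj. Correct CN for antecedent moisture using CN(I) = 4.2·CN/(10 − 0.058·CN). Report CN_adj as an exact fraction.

NRCS table: residential, 1-acre lots, soil group B → CN(II) = 68
Adjust CN=68 to AMC I: 4.2·68/(10 − 0.058·68) → (1428/5) ÷ (757/125) = 35700/757 ≈ 47.160

CN_adj = 35700/757 ≈ 47.160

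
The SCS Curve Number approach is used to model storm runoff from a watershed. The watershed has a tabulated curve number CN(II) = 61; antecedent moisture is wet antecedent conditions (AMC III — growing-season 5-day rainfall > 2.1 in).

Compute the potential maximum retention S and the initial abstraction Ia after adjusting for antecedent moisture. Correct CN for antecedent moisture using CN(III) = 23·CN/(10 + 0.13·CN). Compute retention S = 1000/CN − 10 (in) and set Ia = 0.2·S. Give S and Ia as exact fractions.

CN(III) from CN(II)=61: (23·61)/(10 + 0.13·61) = 140300/1793 ≈ 78.249
S = 1000/(140300/1793) − 10 = 3900/1403 in ≈ 2.780 in
Ia = 0.2S: 0.2·2.780 = 0.556 in (exactly 780/1403)

S = 3900/1403 in ≈ 2.780 in; Ia = 780/1403 in ≈ 0.556 in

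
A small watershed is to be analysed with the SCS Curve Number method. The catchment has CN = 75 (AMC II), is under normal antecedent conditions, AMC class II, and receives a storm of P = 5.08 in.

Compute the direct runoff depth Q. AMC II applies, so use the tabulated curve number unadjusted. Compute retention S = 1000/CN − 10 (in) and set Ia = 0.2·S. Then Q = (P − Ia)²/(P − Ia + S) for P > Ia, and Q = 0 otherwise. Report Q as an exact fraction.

CN(II) = 75; AMC II needs no correction.
Max retention: S = 1000/75 − 10 = 10/3 in (≈ 3.333 in)
Ia = 0.2S: 0.2·3.333 = 0.667 in (exactly 2/3)
P − Ia = 5.080 − 0.667 = 331/75 ≈ 4.413 in (> 0, runoff occurs)
Runoff Q = (P−Ia)²/(P−Ia+S) = (4.413)²/(4.413+3.333) = 109561/43575 ≈ 2.514 in

Q = 109561/43575 in ≈ 2.514 in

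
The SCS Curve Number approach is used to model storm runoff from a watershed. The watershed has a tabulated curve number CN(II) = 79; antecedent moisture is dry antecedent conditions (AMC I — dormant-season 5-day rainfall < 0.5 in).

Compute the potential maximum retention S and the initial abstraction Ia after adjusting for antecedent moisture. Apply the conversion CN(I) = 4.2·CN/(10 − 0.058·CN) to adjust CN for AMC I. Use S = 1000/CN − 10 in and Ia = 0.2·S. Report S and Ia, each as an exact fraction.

Dry (AMC I): CN(I) = 4.2·79/(10 − 0.058·79) = (1659/5)/(2709/500) = 7900/129 ≈ 61.240
Retention S: 1000/CN − 10 with CN=61.240 → S = 500/79 ≈ 6.329 in
Ia = 0.2S: 0.2·6.329 = 1.266 in (exactly 100/79)

S = 500/79 in ≈ 6.329 in; Ia = 100/79 in ≈ 1.266 in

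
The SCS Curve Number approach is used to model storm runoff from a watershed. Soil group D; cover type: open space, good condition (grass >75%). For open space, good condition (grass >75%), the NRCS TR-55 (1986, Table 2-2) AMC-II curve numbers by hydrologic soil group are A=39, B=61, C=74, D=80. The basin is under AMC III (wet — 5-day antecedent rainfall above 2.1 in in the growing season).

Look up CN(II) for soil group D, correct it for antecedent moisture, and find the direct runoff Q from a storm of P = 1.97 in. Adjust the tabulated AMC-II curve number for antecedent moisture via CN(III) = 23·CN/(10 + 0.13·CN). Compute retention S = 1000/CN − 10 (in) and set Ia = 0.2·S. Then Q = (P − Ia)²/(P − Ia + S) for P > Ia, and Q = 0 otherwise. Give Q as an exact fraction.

NRCS table: open space, good condition (grass >75%), soil group D → CN(II) = 80
Adjust CN=80 to AMC III: 23·80/(10 + 0.13·80) → 1840 ÷ (102/5) = 4600/51 ≈ 90.196
Max retention: S = 1000/(4600/51) − 10 = 25/23 in (≈ 1.087 in)
Ia = 0.2·(25/23) = 5/23 in ≈ 0.217 in
Excess rainfall: 1.970 − 0.217 = 1.753 in; P > Ia so Q > 0
Runoff Q = (P−Ia)²/(P−Ia+S) = (1.753)²/(1.753+1.087) = 16248961/15021300 ≈ 1.082 in

Q = 16248961/15021300 in ≈ 1.082 in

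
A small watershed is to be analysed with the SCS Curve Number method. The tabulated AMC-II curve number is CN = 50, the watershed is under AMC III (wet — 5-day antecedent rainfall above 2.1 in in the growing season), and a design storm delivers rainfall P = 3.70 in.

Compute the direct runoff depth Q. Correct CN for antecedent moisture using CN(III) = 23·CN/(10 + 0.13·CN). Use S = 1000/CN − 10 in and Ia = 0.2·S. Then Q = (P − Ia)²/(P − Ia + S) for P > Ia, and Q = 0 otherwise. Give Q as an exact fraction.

Adjust CN=50 to AMC III: 23·50/(10 + 0.13·50) → 1150 ÷ (33/2) = 2300/33 ≈ 69.697
S = 1000/(2300/33) − 10 = 100/23 in ≈ 4.348 in
Initial abstraction Ia = S/5 = (100/23)/5 = 20/23 ≈ 0.870 in
Since P=3.700 > Ia=0.870: effective rainfall P−Ia = 651/230 in
Q = (651/230)²/((651/230) + 100/23) = (423801/52900)/(1651/230) = 423801/379730 in ≈ 1.116 in

Q = 423801/379730 in ≈ 1.116 in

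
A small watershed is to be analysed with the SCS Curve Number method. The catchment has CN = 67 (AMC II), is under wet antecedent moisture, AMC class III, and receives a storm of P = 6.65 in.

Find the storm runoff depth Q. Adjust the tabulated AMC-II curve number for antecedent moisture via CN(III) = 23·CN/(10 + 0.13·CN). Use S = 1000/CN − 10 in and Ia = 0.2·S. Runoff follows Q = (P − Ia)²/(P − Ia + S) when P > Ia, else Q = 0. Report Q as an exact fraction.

Q = 36769213009/7943947460 in ≈ 4.629 in

Wet (AMC III): CN(III) = 23·67/(10 + 0.13·67) = 1541/(1871/100) = 154100/1871 ≈ 82.362
Retention S: 1000/CN − 10 with CN=82.362 → S = 3300/1541 ≈ 2.141 in
Ia = 0.2·(3300/1541) = 660/1541 in ≈ 0.428 in
P − Ia = 6.650 − 0.428 = 191753/30820 ≈ 6.222 in (> 0, runoff occurs)
Q = (191753/30820)²/((191753/30820) + 3300/1541) = (36769213009/949872400)/(257753/30820) = 36769213009/7943947460 in ≈ 4.629 in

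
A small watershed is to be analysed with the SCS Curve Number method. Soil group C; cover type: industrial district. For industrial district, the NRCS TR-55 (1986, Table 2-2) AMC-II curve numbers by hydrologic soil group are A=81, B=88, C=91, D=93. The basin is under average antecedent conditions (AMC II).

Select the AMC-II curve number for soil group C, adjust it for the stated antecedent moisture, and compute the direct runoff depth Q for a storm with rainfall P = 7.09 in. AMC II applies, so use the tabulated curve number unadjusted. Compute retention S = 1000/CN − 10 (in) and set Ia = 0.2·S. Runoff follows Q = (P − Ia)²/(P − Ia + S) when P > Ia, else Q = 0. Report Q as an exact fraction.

Q = 3933672961/652642900 in ≈ 6.027 in

NRCS table: industrial district, soil group C → CN(II) = 91
Average conditions: CN = 91 (no AMC adjustment).
Max retention: S = 1000/91 − 10 = 90/91 in (≈ 0.989 in)
Initial abstraction Ia = S/5 = (90/91)/5 = 18/91 ≈ 0.198 in
P − Ia = 7.090 − 0.198 = 62719/9100 ≈ 6.892 in (> 0, runoff occurs)
Runoff Q = (P−Ia)²/(P−Ia+S) = (6.892)²/(6.892+0.989) = 3933672961/652642900 ≈ 6.027 in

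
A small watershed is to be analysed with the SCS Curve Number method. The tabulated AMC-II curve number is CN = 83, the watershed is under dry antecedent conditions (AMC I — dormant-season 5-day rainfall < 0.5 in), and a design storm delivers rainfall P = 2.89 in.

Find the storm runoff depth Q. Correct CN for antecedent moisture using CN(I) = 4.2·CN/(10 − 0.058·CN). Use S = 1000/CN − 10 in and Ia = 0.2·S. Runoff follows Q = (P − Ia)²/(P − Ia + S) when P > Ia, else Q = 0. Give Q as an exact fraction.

Q = 6551394737/12136683300 in ≈ 0.540 in

CN(I) from CN(II)=83: (4.2·83)/(10 − 0.058·83) = 174300/2593 ≈ 67.219
Retention S: 1000/CN − 10 with CN=67.219 → S = 8500/1743 ≈ 4.877 in
Initial abstraction Ia = S/5 = (8500/1743)/5 = 1700/1743 ≈ 0.975 in
Since P=2.890 > Ia=0.975: effective rainfall P−Ia = 333727/174300 in
Q: (333727/174300)² ÷ (1183727/174300) = 6551394737/12136683300 in (≈ 0.540 in)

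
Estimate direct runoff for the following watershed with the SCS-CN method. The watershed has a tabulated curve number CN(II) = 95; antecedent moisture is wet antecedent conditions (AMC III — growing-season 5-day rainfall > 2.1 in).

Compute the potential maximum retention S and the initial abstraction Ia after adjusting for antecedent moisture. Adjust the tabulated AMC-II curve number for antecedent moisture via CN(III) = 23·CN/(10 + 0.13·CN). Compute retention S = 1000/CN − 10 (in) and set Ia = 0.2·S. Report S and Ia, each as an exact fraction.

CN(III) from CN(II)=95: (23·95)/(10 + 0.13·95) = 43700/447 ≈ 97.763
S = 1000/(43700/447) − 10 = 100/437 in ≈ 0.229 in
Initial abstraction Ia = S/5 = (100/437)/5 = 20/437 ≈ 0.046 in

S = 100/437 in ≈ 0.229 in; Ia = 20/437 in ≈ 0.046 in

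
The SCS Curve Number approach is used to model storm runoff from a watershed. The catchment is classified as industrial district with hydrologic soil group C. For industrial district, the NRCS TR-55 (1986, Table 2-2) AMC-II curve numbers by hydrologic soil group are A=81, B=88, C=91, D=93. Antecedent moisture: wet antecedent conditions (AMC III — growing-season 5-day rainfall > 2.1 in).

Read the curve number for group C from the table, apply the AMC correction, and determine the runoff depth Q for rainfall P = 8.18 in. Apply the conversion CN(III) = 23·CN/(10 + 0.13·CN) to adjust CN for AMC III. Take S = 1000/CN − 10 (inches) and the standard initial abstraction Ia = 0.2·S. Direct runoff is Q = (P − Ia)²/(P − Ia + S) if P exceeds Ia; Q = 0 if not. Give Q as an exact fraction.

NRCS table: industrial district, soil group C → CN(II) = 91
Wet (AMC III): CN(III) = 23·91/(10 + 0.13·91) = 2093/(2183/100) = 209300/2183 ≈ 95.877
Retention S: 1000/CN − 10 with CN=95.877 → S = 900/2093 ≈ 0.430 in
Initial abstraction Ia = S/5 = (900/2093)/5 = 180/2093 ≈ 0.086 in
P − Ia = 8.180 − 0.086 = 847037/104650 ≈ 8.094 in (> 0, runoff occurs)
Q = (847037/104650)²/((847037/104650) + 900/2093) = (717471679369/10951622500)/(892037/104650) = 717471679369/93351672050 in ≈ 7.686 in

Q = 717471679369/93351672050 in ≈ 7.686 in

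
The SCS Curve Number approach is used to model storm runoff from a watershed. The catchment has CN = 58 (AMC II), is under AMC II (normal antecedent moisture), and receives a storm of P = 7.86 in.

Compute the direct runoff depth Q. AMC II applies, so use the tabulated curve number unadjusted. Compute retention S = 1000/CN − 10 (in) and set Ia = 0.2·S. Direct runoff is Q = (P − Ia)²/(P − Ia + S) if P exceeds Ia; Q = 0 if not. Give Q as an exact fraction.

Average conditions: CN = 58 (no AMC adjustment).
Retention S: 1000/CN − 10 with CN=58.000 → S = 210/29 ≈ 7.241 in
Ia = 0.2S: 0.2·7.241 = 1.448 in (exactly 42/29)
P − Ia = 7.860 − 1.448 = 9297/1450 ≈ 6.412 in (> 0, runoff occurs)
Runoff Q = (P−Ia)²/(P−Ia+S) = (6.412)²/(6.412+7.241) = 28811403/9568550 ≈ 3.011 in

Q = 28811403/9568550 in ≈ 3.011 in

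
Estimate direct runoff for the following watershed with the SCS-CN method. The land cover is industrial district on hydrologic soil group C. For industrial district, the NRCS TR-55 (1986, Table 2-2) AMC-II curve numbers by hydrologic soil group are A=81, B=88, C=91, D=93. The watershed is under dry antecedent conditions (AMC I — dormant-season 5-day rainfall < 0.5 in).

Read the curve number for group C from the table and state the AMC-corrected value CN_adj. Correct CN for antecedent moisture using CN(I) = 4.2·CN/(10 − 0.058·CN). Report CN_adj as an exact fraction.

CN_adj = 63700/787 ≈ 80.940

NRCS table: industrial district, soil group C → CN(II) = 91
Adjust CN=91 to AMC I: 4.2·91/(10 − 0.058·91) → (1911/5) ÷ (2361/500) = 63700/787 ≈ 80.940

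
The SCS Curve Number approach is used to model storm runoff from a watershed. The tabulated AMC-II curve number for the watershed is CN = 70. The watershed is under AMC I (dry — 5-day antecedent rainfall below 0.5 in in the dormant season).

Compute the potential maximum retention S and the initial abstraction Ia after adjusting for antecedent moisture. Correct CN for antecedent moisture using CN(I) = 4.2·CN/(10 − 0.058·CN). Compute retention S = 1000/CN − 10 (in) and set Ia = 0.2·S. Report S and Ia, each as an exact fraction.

Dry (AMC I): CN(I) = 4.2·70/(10 − 0.058·70) = 294/(297/50) = 4900/99 ≈ 49.495
Max retention: S = 1000/(4900/99) − 10 = 500/49 in (≈ 10.204 in)
Ia = 0.2S: 0.2·10.204 = 2.041 in (exactly 100/49)

S = 500/49 in ≈ 10.204 in; Ia = 100/49 in ≈ 2.041 in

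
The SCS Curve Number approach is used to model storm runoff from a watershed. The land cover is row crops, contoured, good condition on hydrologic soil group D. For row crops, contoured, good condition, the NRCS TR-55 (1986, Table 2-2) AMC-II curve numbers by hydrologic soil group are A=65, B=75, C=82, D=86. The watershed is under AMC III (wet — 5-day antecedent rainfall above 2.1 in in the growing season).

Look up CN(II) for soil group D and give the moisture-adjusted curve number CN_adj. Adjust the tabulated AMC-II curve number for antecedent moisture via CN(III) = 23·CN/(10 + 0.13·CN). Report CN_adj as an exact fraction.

NRCS table: row crops, contoured, good condition, soil group D → CN(II) = 86
Adjust CN=86 to AMC III: 23·86/(10 + 0.13·86) → 1978 ÷ (1059/50) = 98900/1059 ≈ 93.390

CN_adj = 98900/1059 ≈ 93.390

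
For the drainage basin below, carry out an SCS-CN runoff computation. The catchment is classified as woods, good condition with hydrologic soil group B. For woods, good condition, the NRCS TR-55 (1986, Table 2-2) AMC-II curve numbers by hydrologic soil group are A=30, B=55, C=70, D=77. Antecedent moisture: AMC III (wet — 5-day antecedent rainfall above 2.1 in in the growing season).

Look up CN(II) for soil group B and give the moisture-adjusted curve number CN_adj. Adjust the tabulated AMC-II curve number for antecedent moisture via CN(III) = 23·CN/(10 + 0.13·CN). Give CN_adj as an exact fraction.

NRCS table: woods, good condition, soil group B → CN(II) = 55
Adjust CN=55 to AMC III: 23·55/(10 + 0.13·55) → 1265 ÷ (343/20) = 25300/343 ≈ 73.761

CN_adj = 25300/343 ≈ 73.761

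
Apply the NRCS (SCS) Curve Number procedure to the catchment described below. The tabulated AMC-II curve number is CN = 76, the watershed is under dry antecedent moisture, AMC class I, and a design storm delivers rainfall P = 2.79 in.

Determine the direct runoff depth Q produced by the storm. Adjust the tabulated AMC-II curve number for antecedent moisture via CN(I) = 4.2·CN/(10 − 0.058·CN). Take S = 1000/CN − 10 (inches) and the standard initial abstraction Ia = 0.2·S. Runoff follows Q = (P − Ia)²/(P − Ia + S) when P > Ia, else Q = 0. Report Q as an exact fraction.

Q = 292649449/1557523100 in ≈ 0.188 in

CN(I) from CN(II)=76: (4.2·76)/(10 − 0.058·76) = 13300/233 ≈ 57.082
Retention S: 1000/CN − 10 with CN=57.082 → S = 1000/133 ≈ 7.519 in
Initial abstraction Ia = S/5 = (1000/133)/5 = 200/133 ≈ 1.504 in
Since P=2.790 > Ia=1.504: effective rainfall P−Ia = 17107/13300 in
Runoff Q = (P−Ia)²/(P−Ia+S) = (1.286)²/(1.286+7.519) = 292649449/1557523100 ≈ 0.188 in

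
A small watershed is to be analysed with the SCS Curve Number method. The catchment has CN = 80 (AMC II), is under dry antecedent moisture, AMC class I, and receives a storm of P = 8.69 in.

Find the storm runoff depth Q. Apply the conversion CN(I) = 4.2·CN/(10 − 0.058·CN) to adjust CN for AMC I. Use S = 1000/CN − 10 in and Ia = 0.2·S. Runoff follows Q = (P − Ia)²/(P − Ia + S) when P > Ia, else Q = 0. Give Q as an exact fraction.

Q = 248031001/59322900 in ≈ 4.181 in

CN(I) from CN(II)=80: (4.2·80)/(10 − 0.058·80) = 4200/67 ≈ 62.687
S = 1000/(4200/67) − 10 = 125/21 in ≈ 5.952 in
Ia = 0.2S: 0.2·5.952 = 1.190 in (exactly 25/21)
P − Ia = 8.690 − 1.190 = 15749/2100 ≈ 7.500 in (> 0, runoff occurs)
Runoff Q = (P−Ia)²/(P−Ia+S) = (7.500)²/(7.500+5.952) = 248031001/59322900 ≈ 4.181 in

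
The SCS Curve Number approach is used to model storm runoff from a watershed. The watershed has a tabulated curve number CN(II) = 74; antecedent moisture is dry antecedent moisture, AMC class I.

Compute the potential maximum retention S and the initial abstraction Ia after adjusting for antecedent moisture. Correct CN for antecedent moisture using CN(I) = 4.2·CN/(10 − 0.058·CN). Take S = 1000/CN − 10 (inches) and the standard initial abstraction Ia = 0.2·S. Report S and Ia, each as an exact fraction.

CN(I) from CN(II)=74: (4.2·74)/(10 − 0.058·74) = 77700/1427 ≈ 54.450
Max retention: S = 1000/(77700/1427) − 10 = 6500/777 in (≈ 8.366 in)
Ia = 0.2·(6500/777) = 1300/777 in ≈ 1.673 in

S = 6500/777 in ≈ 8.366 in; Ia = 1300/777 in ≈ 1.673 in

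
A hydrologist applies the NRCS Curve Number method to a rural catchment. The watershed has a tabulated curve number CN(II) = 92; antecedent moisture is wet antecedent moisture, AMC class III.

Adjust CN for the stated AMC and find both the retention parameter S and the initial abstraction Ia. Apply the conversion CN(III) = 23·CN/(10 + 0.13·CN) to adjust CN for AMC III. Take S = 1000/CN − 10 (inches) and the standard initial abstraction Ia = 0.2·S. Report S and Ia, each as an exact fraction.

Adjust CN=92 to AMC III: 23·92/(10 + 0.13·92) → 2116 ÷ (549/25) = 52900/549 ≈ 96.357
S = 1000/(52900/549) − 10 = 200/529 in ≈ 0.378 in
Initial abstraction Ia = S/5 = (200/529)/5 = 40/529 ≈ 0.076 in

S = 200/529 in ≈ 0.378 in; Ia = 40/529 in ≈ 0.076 in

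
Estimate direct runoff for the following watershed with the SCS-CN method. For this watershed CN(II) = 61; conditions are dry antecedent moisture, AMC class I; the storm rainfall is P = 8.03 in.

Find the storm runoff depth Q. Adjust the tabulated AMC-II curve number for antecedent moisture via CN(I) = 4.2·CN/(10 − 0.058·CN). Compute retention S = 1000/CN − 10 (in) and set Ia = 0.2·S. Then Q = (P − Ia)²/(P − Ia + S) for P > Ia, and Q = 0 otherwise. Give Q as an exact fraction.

Q = 45318320161/36845018700 in ≈ 1.230 in

CN(I) from CN(II)=61: (4.2·61)/(10 − 0.058·61) = 42700/1077 ≈ 39.647
Max retention: S = 1000/(42700/1077) − 10 = 6500/427 in (≈ 15.222 in)
Ia = 0.2S: 0.2·15.222 = 3.044 in (exactly 1300/427)
P − Ia = 8.030 − 3.044 = 212881/42700 ≈ 4.986 in (> 0, runoff occurs)
Runoff Q = (P−Ia)²/(P−Ia+S) = (4.986)²/(4.986+15.222) = 45318320161/36845018700 ≈ 1.230 in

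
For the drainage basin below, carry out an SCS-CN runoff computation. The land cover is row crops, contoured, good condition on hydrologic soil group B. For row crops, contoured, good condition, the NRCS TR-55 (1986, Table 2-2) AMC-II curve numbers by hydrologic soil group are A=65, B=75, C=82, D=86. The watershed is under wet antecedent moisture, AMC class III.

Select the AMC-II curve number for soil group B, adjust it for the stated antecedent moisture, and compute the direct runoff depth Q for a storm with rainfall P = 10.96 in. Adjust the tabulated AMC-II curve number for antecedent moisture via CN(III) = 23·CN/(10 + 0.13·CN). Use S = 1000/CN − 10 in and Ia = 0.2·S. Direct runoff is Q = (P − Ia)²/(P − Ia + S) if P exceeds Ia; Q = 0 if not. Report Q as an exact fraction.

NRCS table: row crops, contoured, good condition, soil group B → CN(II) = 75
CN(III) from CN(II)=75: (23·75)/(10 + 0.13·75) = 6900/79 ≈ 87.342
Max retention: S = 1000/(6900/79) − 10 = 100/69 in (≈ 1.449 in)
Ia = 0.2·(100/69) = 20/69 in ≈ 0.290 in
P − Ia = 10.960 − 0.290 = 18406/1725 ≈ 10.670 in (> 0, runoff occurs)
Q = (18406/1725)²/((18406/1725) + 100/69) = (338780836/2975625)/(20906/1725) = 169390418/18031425 in ≈ 9.394 in

Q = 169390418/18031425 in ≈ 9.394 in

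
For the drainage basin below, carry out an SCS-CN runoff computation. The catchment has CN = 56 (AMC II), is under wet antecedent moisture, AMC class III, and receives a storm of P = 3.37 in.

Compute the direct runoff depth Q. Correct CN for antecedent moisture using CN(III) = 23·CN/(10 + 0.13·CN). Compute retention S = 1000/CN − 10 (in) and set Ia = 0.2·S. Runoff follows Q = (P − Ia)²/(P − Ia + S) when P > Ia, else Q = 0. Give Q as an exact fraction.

Q = 1871168049/1581937700 in ≈ 1.183 in

CN(III) from CN(II)=56: (23·56)/(10 + 0.13·56) = 4025/54 ≈ 74.537
Max retention: S = 1000/(4025/54) − 10 = 550/161 in (≈ 3.416 in)
Ia = 0.2·(550/161) = 110/161 in ≈ 0.683 in
P − Ia = 3.370 − 0.683 = 43257/16100 ≈ 2.687 in (> 0, runoff occurs)
Q: (43257/16100)² ÷ (98257/16100) = 1871168049/1581937700 in (≈ 1.183 in)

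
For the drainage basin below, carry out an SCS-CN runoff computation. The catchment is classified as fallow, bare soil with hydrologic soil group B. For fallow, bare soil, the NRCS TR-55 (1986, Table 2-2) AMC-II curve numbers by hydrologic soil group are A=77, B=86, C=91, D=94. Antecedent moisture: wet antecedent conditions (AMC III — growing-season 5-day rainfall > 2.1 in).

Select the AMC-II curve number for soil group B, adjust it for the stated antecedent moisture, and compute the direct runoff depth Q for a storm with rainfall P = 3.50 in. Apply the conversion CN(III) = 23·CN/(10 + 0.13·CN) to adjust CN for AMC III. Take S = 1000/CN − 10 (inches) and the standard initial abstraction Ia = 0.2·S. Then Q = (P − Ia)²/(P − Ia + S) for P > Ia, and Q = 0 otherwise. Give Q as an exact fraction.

NRCS table: fallow, bare soil, soil group B → CN(II) = 86
Adjust CN=86 to AMC III: 23·86/(10 + 0.13·86) → 1978 ÷ (1059/50) = 98900/1059 ≈ 93.390
Retention S: 1000/CN − 10 with CN=93.390 → S = 700/989 ≈ 0.708 in
Ia = 0.2S: 0.2·0.708 = 0.142 in (exactly 140/989)
Since P=3.500 > Ia=0.142: effective rainfall P−Ia = 6643/1978 in
Runoff Q = (P−Ia)²/(P−Ia+S) = (3.358)²/(3.358+0.708) = 6304207/2272722 ≈ 2.774 in

Q = 6304207/2272722 in ≈ 2.774 in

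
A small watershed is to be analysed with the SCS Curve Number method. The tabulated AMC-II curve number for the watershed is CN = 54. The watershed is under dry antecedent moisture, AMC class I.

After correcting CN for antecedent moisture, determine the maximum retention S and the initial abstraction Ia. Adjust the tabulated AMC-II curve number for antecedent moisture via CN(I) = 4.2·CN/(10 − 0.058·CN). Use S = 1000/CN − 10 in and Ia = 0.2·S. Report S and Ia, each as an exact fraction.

Dry (AMC I): CN(I) = 4.2·54/(10 − 0.058·54) = (1134/5)/(1717/250) = 56700/1717 ≈ 33.023
Max retention: S = 1000/(56700/1717) − 10 = 11500/567 in (≈ 20.282 in)
Initial abstraction Ia = S/5 = (11500/567)/5 = 2300/567 ≈ 4.056 in

S = 11500/567 in ≈ 20.282 in; Ia = 2300/567 in ≈ 4.056 in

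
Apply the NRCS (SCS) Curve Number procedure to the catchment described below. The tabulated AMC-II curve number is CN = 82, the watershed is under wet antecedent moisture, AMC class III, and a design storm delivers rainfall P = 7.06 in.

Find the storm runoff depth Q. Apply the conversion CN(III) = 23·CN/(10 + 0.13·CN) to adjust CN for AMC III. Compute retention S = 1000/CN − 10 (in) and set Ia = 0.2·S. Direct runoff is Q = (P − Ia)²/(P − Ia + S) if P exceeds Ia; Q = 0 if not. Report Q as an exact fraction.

Q = 104897606641/17392644850 in ≈ 6.031 in

Wet (AMC III): CN(III) = 23·82/(10 + 0.13·82) = 1886/(1033/50) = 94300/1033 ≈ 91.288
Max retention: S = 1000/(94300/1033) − 10 = 900/943 in (≈ 0.954 in)
Ia = 0.2·(900/943) = 180/943 in ≈ 0.191 in
P − Ia = 7.060 − 0.191 = 323879/47150 ≈ 6.869 in (> 0, runoff occurs)
Q: (323879/47150)² ÷ (368879/47150) = 104897606641/17392644850 in (≈ 6.031 in)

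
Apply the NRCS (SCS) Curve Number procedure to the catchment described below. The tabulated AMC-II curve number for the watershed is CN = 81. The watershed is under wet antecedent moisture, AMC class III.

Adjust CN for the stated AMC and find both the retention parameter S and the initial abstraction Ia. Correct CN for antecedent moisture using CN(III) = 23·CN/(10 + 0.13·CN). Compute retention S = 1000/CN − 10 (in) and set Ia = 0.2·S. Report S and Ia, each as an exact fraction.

S = 1900/1863 in ≈ 1.020 in; Ia = 380/1863 in ≈ 0.204 in

CN(III) from CN(II)=81: (23·81)/(10 + 0.13·81) = 186300/2053 ≈ 90.745
Retention S: 1000/CN − 10 with CN=90.745 → S = 1900/1863 ≈ 1.020 in
Ia = 0.2·(1900/1863) = 380/1863 in ≈ 0.204 in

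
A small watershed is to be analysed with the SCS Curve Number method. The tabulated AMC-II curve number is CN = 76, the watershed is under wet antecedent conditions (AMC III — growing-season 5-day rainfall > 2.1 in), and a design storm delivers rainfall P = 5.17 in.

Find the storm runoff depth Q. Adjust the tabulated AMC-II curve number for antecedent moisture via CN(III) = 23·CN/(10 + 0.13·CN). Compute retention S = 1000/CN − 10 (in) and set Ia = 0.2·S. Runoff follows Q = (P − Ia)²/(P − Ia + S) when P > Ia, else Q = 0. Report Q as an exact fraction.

CN(III) from CN(II)=76: (23·76)/(10 + 0.13·76) = 43700/497 ≈ 87.928
Retention S: 1000/CN − 10 with CN=87.928 → S = 600/437 ≈ 1.373 in
Initial abstraction Ia = S/5 = (600/437)/5 = 120/437 ≈ 0.275 in
Since P=5.170 > Ia=0.275: effective rainfall P−Ia = 213929/43700 in
Q = (213929/43700)²/((213929/43700) + 600/437) = (45765617041/1909690000)/(273929/43700) = 45765617041/11970697300 in ≈ 3.823 in

Q = 45765617041/11970697300 in ≈ 3.823 in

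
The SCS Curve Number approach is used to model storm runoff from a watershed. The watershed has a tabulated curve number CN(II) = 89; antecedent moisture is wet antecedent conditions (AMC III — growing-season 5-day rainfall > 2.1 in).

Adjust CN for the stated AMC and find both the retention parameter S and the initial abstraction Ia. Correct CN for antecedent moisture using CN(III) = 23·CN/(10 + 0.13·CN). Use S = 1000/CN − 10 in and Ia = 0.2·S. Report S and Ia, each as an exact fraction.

Wet (AMC III): CN(III) = 23·89/(10 + 0.13·89) = 2047/(2157/100) = 204700/2157 ≈ 94.900
S = 1000/(204700/2157) − 10 = 1100/2047 in ≈ 0.537 in
Initial abstraction Ia = S/5 = (1100/2047)/5 = 220/2047 ≈ 0.107 in

S = 1100/2047 in ≈ 0.537 in; Ia = 220/2047 in ≈ 0.107 in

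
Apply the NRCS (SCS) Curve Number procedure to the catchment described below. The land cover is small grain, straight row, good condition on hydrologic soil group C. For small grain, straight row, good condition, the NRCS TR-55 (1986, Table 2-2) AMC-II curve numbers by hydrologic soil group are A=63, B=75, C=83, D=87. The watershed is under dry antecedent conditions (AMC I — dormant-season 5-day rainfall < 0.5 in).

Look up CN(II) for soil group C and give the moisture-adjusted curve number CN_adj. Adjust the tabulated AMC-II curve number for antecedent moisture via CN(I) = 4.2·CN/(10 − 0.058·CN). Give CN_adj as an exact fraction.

CN_adj = 174300/2593 ≈ 67.219

NRCS table: small grain, straight row, good condition, soil group C → CN(II) = 83
CN(I) from CN(II)=83: (4.2·83)/(10 − 0.058·83) = 174300/2593 ≈ 67.219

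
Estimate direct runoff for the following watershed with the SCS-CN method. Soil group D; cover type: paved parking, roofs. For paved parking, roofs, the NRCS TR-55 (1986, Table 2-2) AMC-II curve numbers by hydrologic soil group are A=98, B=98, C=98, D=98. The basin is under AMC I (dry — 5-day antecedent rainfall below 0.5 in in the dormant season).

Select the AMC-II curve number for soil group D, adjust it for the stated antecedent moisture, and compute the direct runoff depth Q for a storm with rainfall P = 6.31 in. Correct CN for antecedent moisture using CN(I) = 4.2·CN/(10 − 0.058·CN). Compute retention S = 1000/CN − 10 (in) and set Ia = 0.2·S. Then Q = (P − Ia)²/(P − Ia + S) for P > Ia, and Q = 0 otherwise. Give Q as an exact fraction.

NRCS table: paved parking, roofs, soil group D → CN(II) = 98
CN(I) from CN(II)=98: (4.2·98)/(10 − 0.058·98) = 102900/1079 ≈ 95.366
Retention S: 1000/CN − 10 with CN=95.366 → S = 500/1029 ≈ 0.486 in
Ia = 0.2·(500/1029) = 100/1029 in ≈ 0.097 in
Since P=6.310 > Ia=0.097: effective rainfall P−Ia = 639299/102900 in
Q = (639299/102900)²/((639299/102900) + 500/1029) = (408703211401/10588410000)/(689299/102900) = 408703211401/70928867100 in ≈ 5.762 in

Q = 408703211401/70928867100 in ≈ 5.762 in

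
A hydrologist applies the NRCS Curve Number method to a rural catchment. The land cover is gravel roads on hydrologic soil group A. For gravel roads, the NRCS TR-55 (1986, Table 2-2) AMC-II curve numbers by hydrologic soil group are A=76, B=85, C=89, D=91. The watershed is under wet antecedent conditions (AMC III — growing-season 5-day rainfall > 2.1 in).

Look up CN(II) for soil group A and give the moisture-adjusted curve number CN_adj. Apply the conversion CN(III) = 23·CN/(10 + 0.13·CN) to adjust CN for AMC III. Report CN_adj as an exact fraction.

NRCS table: gravel roads, soil group A → CN(II) = 76
Adjust CN=76 to AMC III: 23·76/(10 + 0.13·76) → 1748 ÷ (497/25) = 43700/497 ≈ 87.928

CN_adj = 43700/497 ≈ 87.928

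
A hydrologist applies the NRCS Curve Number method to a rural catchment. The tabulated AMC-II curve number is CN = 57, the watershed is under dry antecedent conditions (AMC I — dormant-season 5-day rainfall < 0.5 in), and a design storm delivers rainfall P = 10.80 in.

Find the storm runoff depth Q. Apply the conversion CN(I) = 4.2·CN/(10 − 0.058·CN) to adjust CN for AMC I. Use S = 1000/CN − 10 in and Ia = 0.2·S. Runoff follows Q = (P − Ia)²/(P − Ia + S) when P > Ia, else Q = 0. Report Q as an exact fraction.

Q = 930443522/450784215 in ≈ 2.064 in

Adjust CN=57 to AMC I: 4.2·57/(10 − 0.058·57) → (1197/5) ÷ (3347/500) = 119700/3347 ≈ 35.763
Retention S: 1000/CN − 10 with CN=35.763 → S = 21500/1197 ≈ 17.962 in
Ia = 0.2S: 0.2·17.962 = 3.592 in (exactly 4300/1197)
Excess rainfall: 10.800 − 3.592 = 7.208 in; P > Ia so Q > 0
Q: (43138/5985)² ÷ (150638/5985) = 930443522/450784215 in (≈ 2.064 in)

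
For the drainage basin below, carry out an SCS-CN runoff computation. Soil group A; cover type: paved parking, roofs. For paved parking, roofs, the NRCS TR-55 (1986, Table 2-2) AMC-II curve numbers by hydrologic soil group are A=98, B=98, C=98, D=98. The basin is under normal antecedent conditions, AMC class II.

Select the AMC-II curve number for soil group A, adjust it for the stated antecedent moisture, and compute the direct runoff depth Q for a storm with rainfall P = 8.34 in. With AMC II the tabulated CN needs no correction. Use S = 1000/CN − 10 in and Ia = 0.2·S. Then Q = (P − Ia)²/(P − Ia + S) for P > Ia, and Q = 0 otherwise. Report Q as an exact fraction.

NRCS table: paved parking, roofs, soil group A → CN(II) = 98
Average conditions: CN = 98 (no AMC adjustment).
S = 1000/98 − 10 = 10/49 in ≈ 0.204 in
Ia = 0.2·(10/49) = 2/49 in ≈ 0.041 in
Since P=8.340 > Ia=0.041: effective rainfall P−Ia = 20333/2450 in
Runoff Q = (P−Ia)²/(P−Ia+S) = (8.299)²/(8.299+0.204) = 413430889/51040850 ≈ 8.100 in

Q = 413430889/51040850 in ≈ 8.100 in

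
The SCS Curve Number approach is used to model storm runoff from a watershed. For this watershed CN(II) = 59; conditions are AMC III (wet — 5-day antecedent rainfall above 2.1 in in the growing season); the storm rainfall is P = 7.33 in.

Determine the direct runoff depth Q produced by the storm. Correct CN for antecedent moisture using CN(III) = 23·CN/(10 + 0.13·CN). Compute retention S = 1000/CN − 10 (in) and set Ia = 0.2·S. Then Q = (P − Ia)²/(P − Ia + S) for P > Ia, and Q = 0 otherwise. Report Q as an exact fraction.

CN(III) from CN(II)=59: (23·59)/(10 + 0.13·59) = 135700/1767 ≈ 76.797
S = 1000/(135700/1767) − 10 = 4100/1357 in ≈ 3.021 in
Ia = 0.2S: 0.2·3.021 = 0.604 in (exactly 820/1357)
Excess rainfall: 7.330 − 0.604 = 6.726 in; P > Ia so Q > 0
Q: (912681/135700)² ÷ (1322681/135700) = 832986607761/179487811700 in (≈ 4.641 in)

Q = 832986607761/179487811700 in ≈ 4.641 in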